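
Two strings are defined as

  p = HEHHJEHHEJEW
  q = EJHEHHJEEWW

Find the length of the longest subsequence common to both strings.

8

Let dp[i][j] be the LCS length of the first i characters of p and the first j characters of q. dp[i][j] = dp[i-1][j-1]+1 when the i-th and j-th characters match, else max(dp[i-1][j], dp[i][j-1]).
    ·  E  J  H  E  H  H  J  E  E  W  W
 ·  0  0  0  0  0  0  0  0  0  0  0  0
 H  0  0  0  1  1  1  1  1  1  1  1  1
 E  0  1  1  1  2  2  2  2  2  2  2  2
 H  0  1  1  2  2  3  3  3  3  3  3  3
 H  0  1  1  2  2  3  4  4  4  4  4  4
 J  0  1  2  2  2  3  4  5  5  5  5  5
 E  0  1  2  2  3  3  4  5  6  6  6  6
 H  0  1  2  3  3  4  4  5  6  6  6  6
 H  0  1  2  3  3  4  5  5  6  6  6  6
 E  0  1  2  3  4  4  5  5  6  7  7  7
 J  0  1  2  3  4  4  5  6  6  7  7  7
 E  0  1  2  3  4  4  5  6  7  7  7  7
 W  0  1  2  3  4  4  5  6  7  7  8  8
dp[12][11] = 8. One LCS (by backtracking along matches): HEHHJEEW.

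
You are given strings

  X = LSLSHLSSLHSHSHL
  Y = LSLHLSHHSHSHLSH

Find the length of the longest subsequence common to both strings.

Pick L (X #1, Y #1), then S (X #2, Y #2), then L (X #3, Y #3), then H (X #5, Y #4), then L (X #6, Y #5), then S (X #7, Y #6), then S (X #8, Y #9), then H (X #10, Y #10), then S (X #11, Y #11), then H (X #12, Y #12), then S (X #13, Y #14), then H (X #14, Y #15); all 12 characters appear in both, in order, and the DP table's final entry dp[15][15] is also 12, so no common subsequence is longer.

12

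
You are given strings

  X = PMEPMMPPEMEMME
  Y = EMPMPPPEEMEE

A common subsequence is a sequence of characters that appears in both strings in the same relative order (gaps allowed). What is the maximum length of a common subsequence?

9

Pick P [1,3], then M [2,4], then P [4,5], then P [7,6], then P [8,7], then E [9,9], then M [10,10], then E [11,11], then E [14,12]; all 9 characters appear in both, in order. dp[14][12] = 9 confirms this is the maximum.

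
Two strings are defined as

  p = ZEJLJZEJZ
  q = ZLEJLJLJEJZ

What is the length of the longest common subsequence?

8

Let dp[i][j] be the LCS length of the first i characters of p and the first j characters of q. dp[i][j] = dp[i-1][j-1]+1 when the i-th and j-th characters match, else max(dp[i-1][j], dp[i][j-1]).
    ·  Z  L  E  J  L  J  L  J  E  J  Z
 ·  0  0  0  0  0  0  0  0  0  0  0  0
 Z  0  1  1  1  1  1  1  1  1  1  1  1
 E  0  1  1  2  2  2  2  2  2  2  2  2
 J  0  1  1  2  3  3  3  3  3  3  3  3
 L  0  1  2  2  3  4  4  4  4  4  4  4
 J  0  1  2  2  3  4  5  5  5  5  5  5
 Z  0  1  2  2  3  4  5  5  5  5  5  6
 E  0  1  2  3  3  4  5  5  5  6  6  6
 J  0  1  2  3  4  4  5  5  6  6  7  7
 Z  0  1  2  3  4  4  5  5  6  6  7  8
dp[9][11] = 8. One LCS (by backtracking along matches): ZEJLJEJZ.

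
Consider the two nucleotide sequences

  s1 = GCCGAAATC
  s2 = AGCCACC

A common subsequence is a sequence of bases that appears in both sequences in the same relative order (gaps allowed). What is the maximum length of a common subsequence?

5

Let dp[i][j] be the LCS length of the first i bases of s1 and the first j bases of s2. dp[i][j] = dp[i-1][j-1]+1 when the i-th and j-th bases match, else max(dp[i-1][j], dp[i][j-1]).
    ·  A  G  C  C  A  C  C
 ·  0  0  0  0  0  0  0  0
 G  0  0  1  1  1  1  1  1
 C  0  0  1  2  2  2  2  2
 C  0  0  1  2  3  3  3  3
 G  0  0  1  2  3  3  3  3
 A  0  1  1  2  3  4  4  4
 A  0  1  1  2  3  4  4  4
 A  0  1  1  2  3  4  4  4
 T  0  1  1  2  3  4  4  4
 C  0  1  1  2  3  4  5  5
dp[9][7] = 5. One LCS (by backtracking along matches): GCCAC.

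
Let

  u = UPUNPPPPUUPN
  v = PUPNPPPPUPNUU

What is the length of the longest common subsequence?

Match U (u #1, v #2); then P (u #2, v #3); then N (u #4, v #4); then P (u #5, v #5); then P (u #6, v #6); then P (u #7, v #7); then P (u #8, v #8); then U (u #10, v #9); then P (u #11, v #10); then N (u #12, v #11) — 10 characters in the same relative order in both. The LCS DP gives dp[12][13] = 10, so this is optimal.

10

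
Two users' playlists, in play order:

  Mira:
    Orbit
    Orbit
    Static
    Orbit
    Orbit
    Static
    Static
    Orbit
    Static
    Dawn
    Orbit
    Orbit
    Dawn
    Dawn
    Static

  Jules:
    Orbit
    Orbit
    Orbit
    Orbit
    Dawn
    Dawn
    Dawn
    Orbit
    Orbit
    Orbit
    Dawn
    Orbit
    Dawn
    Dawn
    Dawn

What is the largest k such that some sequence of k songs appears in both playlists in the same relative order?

Pick Orbit at Mira[1]=Jules[3] → Orbit at Mira[2]=Jules[4] → Orbit at Mira[4]=Jules[8] → Orbit at Mira[5]=Jules[9] → Orbit at Mira[8]=Jules[10] → Dawn at Mira[10]=Jules[11] → Orbit at Mira[11]=Jules[12] → Dawn at Mira[13]=Jules[14] → Dawn at Mira[14]=Jules[15]; all 9 songs appear in both, in order. dp[15][15] = 9 confirms this is the maximum.

9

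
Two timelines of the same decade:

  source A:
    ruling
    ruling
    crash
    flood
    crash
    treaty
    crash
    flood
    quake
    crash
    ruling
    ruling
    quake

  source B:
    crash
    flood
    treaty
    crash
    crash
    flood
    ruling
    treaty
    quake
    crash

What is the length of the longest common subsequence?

7

Taking crash at source A[3]=source B[1], then flood at source A[4]=source B[2], then crash at source A[5]=source B[4], then crash at source A[7]=source B[5], then flood at source A[8]=source B[6], then quake at source A[9]=source B[9], then crash at source A[10]=source B[10] gives a common subsequence of length 7. The LCS DP gives dp[13][10] = 7, so this is optimal.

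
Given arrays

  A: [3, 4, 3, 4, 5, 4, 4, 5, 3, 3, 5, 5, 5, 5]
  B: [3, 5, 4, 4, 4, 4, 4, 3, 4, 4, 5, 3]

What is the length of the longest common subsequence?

Match 3 (A #1, B #1); then 4 (A #2, B #7); then 3 (A #3, B #8); then 4 (A #6, B #9); then 4 (A #7, B #10); then 5 (A #8, B #11); then 3 (A #10, B #12) — 7 values in the same relative order in both. Since dp[14][12] = 7, nothing longer is possible.

7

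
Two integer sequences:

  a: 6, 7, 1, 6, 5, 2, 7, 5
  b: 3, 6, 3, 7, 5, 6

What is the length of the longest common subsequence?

3

Taking 6 (a #1, b #2); then 7 (a #2, b #4); then 6 (a #4, b #6) gives a common subsequence of length 3. dp[8][6] = 3 confirms this is the maximum.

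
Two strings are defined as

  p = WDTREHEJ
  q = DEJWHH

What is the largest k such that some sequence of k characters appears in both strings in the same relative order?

Let dp[i][j] be the LCS length of the first i characters of p and the first j characters of q. dp[i][j] = dp[i-1][j-1]+1 when the i-th and j-th characters match, else max(dp[i-1][j], dp[i][j-1]).
    ·  D  E  J  W  H  H
 ·  0  0  0  0  0  0  0
 W  0  0  0  0  1  1  1
 D  0  1  1  1  1  1  1
 T  0  1  1  1  1  1  1
 R  0  1  1  1  1  1  1
 E  0  1  2  2  2  2  2
 H  0  1  2  2  2  3  3
 E  0  1  2  2  2  3  3
 J  0  1  2  3  3  3  3
dp[8][6] = 3. One LCS (by backtracking along matches): DEH.

3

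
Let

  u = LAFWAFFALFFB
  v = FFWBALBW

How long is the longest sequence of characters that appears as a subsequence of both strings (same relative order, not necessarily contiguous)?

5

Let dp[i][j] be the LCS length of the first i characters of u and the first j characters of v. dp[i][j] = dp[i-1][j-1]+1 when the i-th and j-th characters match, else max(dp[i-1][j], dp[i][j-1]).
    ·  F  F  W  B  A  L  B  W
 ·  0  0  0  0  0  0  0  0  0
 L  0  0  0  0  0  0  1  1  1
 A  0  0  0  0  0  1  1  1  1
 F  0  1  1  1  1  1  1  1  1
 W  0  1  1  2  2  2  2  2  2
 A  0  1  1  2  2  3  3  3  3
 F  0  1  2  2  2  3  3  3  3
 F  0  1  2  2  2  3  3  3  3
 A  0  1  2  2  2  3  3  3  3
 L  0  1  2  2  2  3  4  4  4
 F  0  1  2  2  2  3  4  4  4
 F  0  1  2  2  2  3  4  4  4
 B  0  1  2  2  3  3  4  5  5
dp[12][8] = 5. One LCS (by backtracking along matches): FWALB.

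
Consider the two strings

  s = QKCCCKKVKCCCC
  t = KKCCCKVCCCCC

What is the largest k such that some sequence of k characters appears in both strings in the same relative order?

Pick K (s #2, t #2); then C (s #3, t #3); then C (s #4, t #4); then C (s #5, t #5); then K (s #7, t #6); then V (s #8, t #7); then C (s #10, t #9); then C (s #11, t #10); then C (s #12, t #11); then C (s #13, t #12); all 10 characters appear in both, in order. Since dp[13][12] = 10, nothing longer is possible.

10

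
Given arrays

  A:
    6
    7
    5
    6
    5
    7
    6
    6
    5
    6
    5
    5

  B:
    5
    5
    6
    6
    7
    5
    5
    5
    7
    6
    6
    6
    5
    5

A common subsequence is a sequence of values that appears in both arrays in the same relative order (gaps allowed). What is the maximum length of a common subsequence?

10

Match 6 at A[1]=B[4] → 7 at A[2]=B[5] → 5 at A[3]=B[7] → 5 at A[5]=B[8] → 7 at A[6]=B[9] → 6 at A[7]=B[10] → 6 at A[8]=B[11] → 6 at A[10]=B[12] → 5 at A[11]=B[13] → 5 at A[12]=B[14] — 10 values in the same relative order in both. The LCS DP gives dp[12][14] = 10, so this is optimal.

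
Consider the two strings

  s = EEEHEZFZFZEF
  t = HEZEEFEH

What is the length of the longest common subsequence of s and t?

Let dp[i][j] be the LCS length of the first i characters of s and the first j characters of t. dp[i][j] = dp[i-1][j-1]+1 when the i-th and j-th characters match, else max(dp[i-1][j], dp[i][j-1]).
    ·  H  E  Z  E  E  F  E  H
 ·  0  0  0  0  0  0  0  0  0
 E  0  0  1  1  1  1  1  1  1
 E  0  0  1  1  2  2  2  2  2
 E  0  0  1  1  2  3  3  3  3
 H  0  1  1  1  2  3  3  3  4
 E  0  1  2  2  2  3  3  4  4
 Z  0  1  2  3  3  3  3  4  4
 F  0  1  2  3  3  3  4  4  4
 Z  0  1  2  3  3  3  4  4  4
 F  0  1  2  3  3  3  4  4  4
 Z  0  1  2  3  3  3  4  4  4
 E  0  1  2  3  4  4  4  5  5
 F  0  1  2  3  4  4  5  5  5
dp[12][8] = 5. One LCS (by backtracking along matches): EEEFE.

5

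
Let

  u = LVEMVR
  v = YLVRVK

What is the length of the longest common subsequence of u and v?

Let dp[i][j] be the LCS length of the first i characters of u and the first j characters of v. dp[i][j] = dp[i-1][j-1]+1 when the i-th and j-th characters match, else max(dp[i-1][j], dp[i][j-1]).
    ·  Y  L  V  R  V  K
 ·  0  0  0  0  0  0  0
 L  0  0  1  1  1  1  1
 V  0  0  1  2  2  2  2
 E  0  0  1  2  2  2  2
 M  0  0  1  2  2  2  2
 V  0  0  1  2  2  3  3
 R  0  0  1  2  3  3  3
dp[6][6] = 3. One LCS (by backtracking along matches): LVV.

3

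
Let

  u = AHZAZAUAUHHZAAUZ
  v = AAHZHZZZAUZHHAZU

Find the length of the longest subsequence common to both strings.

Pick A at u[1]=v[2], H at u[2]=v[5], Z at u[3]=v[7], Z at u[5]=v[8], A at u[6]=v[9], U at u[7]=v[10], H at u[10]=v[12], H at u[11]=v[13], Z at u[12]=v[15], U at u[15]=v[16]; all 10 characters appear in both, in order, and the DP table's final entry dp[16][16] is also 10, so no common subsequence is longer.

10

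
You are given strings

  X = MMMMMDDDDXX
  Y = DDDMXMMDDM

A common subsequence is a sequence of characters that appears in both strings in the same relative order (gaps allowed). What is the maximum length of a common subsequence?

5

Let dp[i][j] be the LCS length of the first i characters of X and the first j characters of Y. dp[i][j] = dp[i-1][j-1]+1 when the i-th and j-th characters match, else max(dp[i-1][j], dp[i][j-1]).
    ·  D  D  D  M  X  M  M  D  D  M
 ·  0  0  0  0  0  0  0  0  0  0  0
 M  0  0  0  0  1  1  1  1  1  1  1
 M  0  0  0  0  1  1  2  2  2  2  2
 M  0  0  0  0  1  1  2  3  3  3  3
 M  0  0  0  0  1  1  2  3  3  3  4
 M  0  0  0  0  1  1  2  3  3  3  4
 D  0  1  1  1  1  1  2  3  4  4  4
 D  0  1  2  2  2  2  2  3  4  5  5
 D  0  1  2  3  3  3  3  3  4  5  5
 D  0  1  2  3  3  3  3  3  4  5  5
 X  0  1  2  3  3  4  4  4  4  5  5
 X  0  1  2  3  3  4  4  4  4  5  5
dp[11][10] = 5. One LCS (by backtracking along matches): MMMDD.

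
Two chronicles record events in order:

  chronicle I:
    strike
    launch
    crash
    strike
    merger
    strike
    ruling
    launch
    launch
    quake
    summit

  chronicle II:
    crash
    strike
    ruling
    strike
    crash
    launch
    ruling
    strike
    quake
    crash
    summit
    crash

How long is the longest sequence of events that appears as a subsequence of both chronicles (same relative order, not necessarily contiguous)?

Match crash [3,1] → strike [4,2] → strike [6,4] → ruling [7,7] → quake [10,9] → summit [11,11] — 6 events in the same relative order in both, and the DP table's final entry dp[11][12] is also 6, so no common subsequence is longer.

6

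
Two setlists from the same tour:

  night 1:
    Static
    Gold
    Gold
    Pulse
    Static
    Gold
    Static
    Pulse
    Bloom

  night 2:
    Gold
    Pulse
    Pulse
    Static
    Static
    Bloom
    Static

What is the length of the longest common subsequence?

Match Gold at night 1[2]=night 2[1] → Pulse at night 1[4]=night 2[3] → Static at night 1[5]=night 2[4] → Static at night 1[7]=night 2[5] → Bloom at night 1[9]=night 2[6] — 5 songs in the same relative order in both. The LCS DP gives dp[9][7] = 5, so this is optimal.

5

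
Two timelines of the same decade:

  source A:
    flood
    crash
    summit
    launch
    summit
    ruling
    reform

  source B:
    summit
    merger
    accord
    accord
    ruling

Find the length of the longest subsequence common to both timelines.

Pick summit [3,1], then ruling [6,5]; all 2 events appear in both, in order. Since dp[7][5] = 2, nothing longer is possible.

2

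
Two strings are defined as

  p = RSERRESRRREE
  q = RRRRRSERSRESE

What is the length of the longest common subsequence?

Match R at p[1]=q[5]; then S at p[2]=q[6]; then E at p[3]=q[7]; then R at p[4]=q[8]; then R at p[5]=q[10]; then E at p[6]=q[11]; then S at p[7]=q[12]; then E at p[12]=q[13] — 8 characters in the same relative order in both, and the DP table's final entry dp[12][13] is also 8, so no common subsequence is longer.

8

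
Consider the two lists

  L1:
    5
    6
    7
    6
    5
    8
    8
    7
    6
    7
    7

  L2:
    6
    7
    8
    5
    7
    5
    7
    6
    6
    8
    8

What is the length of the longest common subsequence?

One common subsequence of length 5: 5 (L1 #1, L2 #6), 6 (L1 #2, L2 #8), 6 (L1 #4, L2 #9), 8 (L1 #6, L2 #10), 8 (L1 #7, L2 #11). The LCS DP gives dp[11][11] = 5, so this is optimal.

5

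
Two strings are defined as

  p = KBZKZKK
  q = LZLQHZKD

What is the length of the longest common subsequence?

Let dp[i][j] be the LCS length of the first i characters of p and the first j characters of q. dp[i][j] = dp[i-1][j-1]+1 when the i-th and j-th characters match, else max(dp[i-1][j], dp[i][j-1]).
    ·  L  Z  L  Q  H  Z  K  D
 ·  0  0  0  0  0  0  0  0  0
 K  0  0  0  0  0  0  0  1  1
 B  0  0  0  0  0  0  0  1  1
 Z  0  0  1  1  1  1  1  1  1
 K  0  0  1  1  1  1  1  2  2
 Z  0  0  1  1  1  1  2  2  2
 K  0  0  1  1  1  1  2  3  3
 K  0  0  1  1  1  1  2  3  3
dp[7][8] = 3. One LCS (by backtracking along matches): ZZK.

3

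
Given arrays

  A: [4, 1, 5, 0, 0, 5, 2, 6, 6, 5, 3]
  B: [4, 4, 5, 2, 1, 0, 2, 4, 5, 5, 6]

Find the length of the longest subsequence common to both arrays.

5

Let dp[i][j] be the LCS length of the first i values of A and the first j values of B. dp[i][j] = dp[i-1][j-1]+1 when the i-th and j-th values match, else max(dp[i-1][j], dp[i][j-1]).
    ·  4  4  5  2  1  0  2  4  5  5  6
 ·  0  0  0  0  0  0  0  0  0  0  0  0
 4  0  1  1  1  1  1  1  1  1  1  1  1
 1  0  1  1  1  1  2  2  2  2  2  2  2
 5  0  1  1  2  2  2  2  2  2  3  3  3
 0  0  1  1  2  2  2  3  3  3  3  3  3
 0  0  1  1  2  2  2  3  3  3  3  3  3
 5  0  1  1  2  2  2  3  3  3  4  4  4
 2  0  1  1  2  3  3  3  4  4  4  4  4
 6  0  1  1  2  3  3  3  4  4  4  4  5
 6  0  1  1  2  3  3  3  4  4  4  4  5
 5  0  1  1  2  3  3  3  4  4  5  5  5
 3  0  1  1  2  3  3  3  4  4  5  5  5
dp[11][11] = 5. One LCS (by backtracking along matches): 4, 1, 5, 5, 6.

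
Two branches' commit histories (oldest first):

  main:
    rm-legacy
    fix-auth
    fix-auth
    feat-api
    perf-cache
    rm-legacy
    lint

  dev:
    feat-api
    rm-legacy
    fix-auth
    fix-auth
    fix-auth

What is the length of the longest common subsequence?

3

Taking rm-legacy at main[1]=dev[2] → fix-auth at main[2]=dev[4] → fix-auth at main[3]=dev[5] gives a common subsequence of length 3. Since dp[7][5] = 3, nothing longer is possible.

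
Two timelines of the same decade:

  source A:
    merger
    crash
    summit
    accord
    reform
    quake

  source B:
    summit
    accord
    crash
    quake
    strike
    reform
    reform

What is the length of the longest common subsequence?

3

Taking summit at source A[3]=source B[1], accord at source A[4]=source B[2], reform at source A[5]=source B[7] gives a common subsequence of length 3. The LCS DP gives dp[6][7] = 3, so this is optimal.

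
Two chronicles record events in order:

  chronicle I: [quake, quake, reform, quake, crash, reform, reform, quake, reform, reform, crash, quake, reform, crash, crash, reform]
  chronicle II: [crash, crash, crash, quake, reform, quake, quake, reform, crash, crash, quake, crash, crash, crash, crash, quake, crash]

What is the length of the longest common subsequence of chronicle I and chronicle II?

9

Taking quake at chronicle I[2]=chronicle II[4], then reform at chronicle I[3]=chronicle II[5], then quake at chronicle I[4]=chronicle II[6], then quake at chronicle I[8]=chronicle II[7], then reform at chronicle I[9]=chronicle II[8], then crash at chronicle I[11]=chronicle II[10], then quake at chronicle I[12]=chronicle II[11], then crash at chronicle I[14]=chronicle II[15], then crash at chronicle I[15]=chronicle II[17] gives a common subsequence of length 9. The LCS DP gives dp[16][17] = 9, so this is optimal.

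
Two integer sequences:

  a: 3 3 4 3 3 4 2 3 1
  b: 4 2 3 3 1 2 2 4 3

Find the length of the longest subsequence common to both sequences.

5

Pick 4 (a #3, b #1); then 3 (a #4, b #3); then 3 (a #5, b #4); then 4 (a #6, b #8); then 3 (a #8, b #9); all 5 values appear in both, in order. Since dp[9][9] = 5, nothing longer is possible.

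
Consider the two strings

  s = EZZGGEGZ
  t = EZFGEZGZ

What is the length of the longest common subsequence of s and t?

6

Let dp[i][j] be the LCS length of the first i characters of s and the first j characters of t. dp[i][j] = dp[i-1][j-1]+1 when the i-th and j-th characters match, else max(dp[i-1][j], dp[i][j-1]).
    ·  E  Z  F  G  E  Z  G  Z
 ·  0  0  0  0  0  0  0  0  0
 E  0  1  1  1  1  1  1  1  1
 Z  0  1  2  2  2  2  2  2  2
 Z  0  1  2  2  2  2  3  3  3
 G  0  1  2  2  3  3  3  4  4
 G  0  1  2  2  3  3  3  4  4
 E  0  1  2  2  3  4  4  4  4
 G  0  1  2  2  3  4  4  5  5
 Z  0  1  2  2  3  4  5  5  6
dp[8][8] = 6. One LCS (by backtracking along matches): EZGEGZ.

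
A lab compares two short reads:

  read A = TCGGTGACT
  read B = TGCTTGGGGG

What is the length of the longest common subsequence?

Let dp[i][j] be the LCS length of the first i bases of read A and the first j bases of read B. dp[i][j] = dp[i-1][j-1]+1 when the i-th and j-th bases match, else max(dp[i-1][j], dp[i][j-1]).
    ·  T  G  C  T  T  G  G  G  G  G
 ·  0  0  0  0  0  0  0  0  0  0  0
 T  0  1  1  1  1  1  1  1  1  1  1
 C  0  1  1  2  2  2  2  2  2  2  2
 G  0  1  2  2  2  2  3  3  3  3  3
 G  0  1  2  2  2  2  3  4  4  4  4
 T  0  1  2  2  3  3  3  4  4  4  4
 G  0  1  2  2  3  3  4  4  5  5  5
 A  0  1  2  2  3  3  4  4  5  5  5
 C  0  1  2  3  3  3  4  4  5  5  5
 T  0  1  2  3  4  4  4  4  5  5  5
dp[9][10] = 5. One LCS (by backtracking along matches): TCGGG.

5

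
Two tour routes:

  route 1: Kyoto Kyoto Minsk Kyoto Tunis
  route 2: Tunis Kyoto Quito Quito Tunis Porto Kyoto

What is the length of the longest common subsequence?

2

Taking Kyoto (route 1 #1, route 2 #2), then Kyoto (route 1 #4, route 2 #7) gives a common subsequence of length 2. Since dp[5][7] = 2, nothing longer is possible.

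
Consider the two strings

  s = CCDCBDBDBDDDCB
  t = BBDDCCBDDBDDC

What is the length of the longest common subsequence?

9

One common subsequence of length 9: C [2,5]; then C [4,6]; then B [5,7]; then D [6,8]; then D [8,9]; then B [9,10]; then D [11,11]; then D [12,12]; then C [13,13], and the DP table's final entry dp[14][13] is also 9, so no common subsequence is longer.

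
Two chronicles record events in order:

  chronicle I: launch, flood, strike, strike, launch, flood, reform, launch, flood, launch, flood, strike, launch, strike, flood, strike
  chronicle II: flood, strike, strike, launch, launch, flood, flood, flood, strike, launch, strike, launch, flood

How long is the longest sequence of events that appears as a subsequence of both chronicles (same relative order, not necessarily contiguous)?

11

Pick flood at chronicle I[2]=chronicle II[1]; then strike at chronicle I[3]=chronicle II[2]; then strike at chronicle I[4]=chronicle II[3]; then launch at chronicle I[5]=chronicle II[5]; then flood at chronicle I[6]=chronicle II[6]; then flood at chronicle I[9]=chronicle II[7]; then flood at chronicle I[11]=chronicle II[8]; then strike at chronicle I[12]=chronicle II[9]; then launch at chronicle I[13]=chronicle II[10]; then strike at chronicle I[14]=chronicle II[11]; then flood at chronicle I[15]=chronicle II[13]; all 11 events appear in both, in order, and the DP table's final entry dp[16][13] is also 11, so no common subsequence is longer.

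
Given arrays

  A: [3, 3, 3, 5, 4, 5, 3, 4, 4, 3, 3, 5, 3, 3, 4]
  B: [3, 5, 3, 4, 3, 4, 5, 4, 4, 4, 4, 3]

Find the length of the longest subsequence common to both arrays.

Match 3 at A[1]=B[1] → 3 at A[2]=B[3] → 3 at A[3]=B[5] → 5 at A[4]=B[7] → 4 at A[5]=B[9] → 4 at A[8]=B[10] → 4 at A[9]=B[11] → 3 at A[14]=B[12] — 8 values in the same relative order in both. The LCS DP gives dp[15][12] = 8, so this is optimal.

8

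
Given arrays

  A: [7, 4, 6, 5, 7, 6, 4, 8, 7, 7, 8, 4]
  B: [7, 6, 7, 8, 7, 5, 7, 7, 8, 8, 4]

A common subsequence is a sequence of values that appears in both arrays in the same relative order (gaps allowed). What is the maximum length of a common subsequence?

8

Let dp[i][j] be the LCS length of the first i values of A and the first j values of B. dp[i][j] = dp[i-1][j-1]+1 when the i-th and j-th values match, else max(dp[i-1][j], dp[i][j-1]).
    ·  7  6  7  8  7  5  7  7  8  8  4
 ·  0  0  0  0  0  0  0  0  0  0  0  0
 7  0  1  1  1  1  1  1  1  1  1  1  1
 4  0  1  1  1  1  1  1  1  1  1  1  2
 6  0  1  2  2  2  2  2  2  2  2  2  2
 5  0  1  2  2  2  2  3  3  3  3  3  3
 7  0  1  2  3  3  3  3  4  4  4  4  4
 6  0  1  2  3  3  3  3  4  4  4  4  4
 4  0  1  2  3  3  3  3  4  4  4  4  5
 8  0  1  2  3  4  4  4  4  4  5  5  5
 7  0  1  2  3  4  5  5  5  5  5  5  5
 7  0  1  2  3  4  5  5  6  6  6  6  6
 8  0  1  2  3  4  5  5  6  6  7  7  7
 4  0  1  2  3  4  5  5  6  6  7  7  8
dp[12][11] = 8. One LCS (by backtracking along matches): 7, 6, 7, 8, 7, 7, 8, 4.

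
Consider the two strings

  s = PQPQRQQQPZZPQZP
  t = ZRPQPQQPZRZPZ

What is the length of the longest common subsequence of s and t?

10

Pick P at s[1]=t[3]; then Q at s[2]=t[4]; then P at s[3]=t[5]; then Q at s[7]=t[6]; then Q at s[8]=t[7]; then P at s[9]=t[8]; then Z at s[10]=t[9]; then Z at s[11]=t[11]; then P at s[12]=t[12]; then Z at s[14]=t[13]; all 10 characters appear in both, in order. dp[15][13] = 10 confirms this is the maximum.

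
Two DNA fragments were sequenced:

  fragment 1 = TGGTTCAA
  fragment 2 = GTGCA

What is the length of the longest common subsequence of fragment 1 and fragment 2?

4

One common subsequence of length 4: T at fragment 1[1]=fragment 2[2] → G at fragment 1[3]=fragment 2[3] → C at fragment 1[6]=fragment 2[4] → A at fragment 1[8]=fragment 2[5]. The LCS DP gives dp[8][5] = 4, so this is optimal.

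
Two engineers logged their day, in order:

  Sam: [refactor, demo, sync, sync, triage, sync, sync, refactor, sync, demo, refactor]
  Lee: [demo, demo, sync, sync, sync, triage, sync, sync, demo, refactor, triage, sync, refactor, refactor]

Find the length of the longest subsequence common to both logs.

9

Pick demo [2,2], sync [3,4], sync [4,5], triage [5,6], sync [6,7], sync [7,8], refactor [8,10], sync [9,12], refactor [11,14]; all 9 tasks appear in both, in order, and the DP table's final entry dp[11][14] is also 9, so no common subsequence is longer.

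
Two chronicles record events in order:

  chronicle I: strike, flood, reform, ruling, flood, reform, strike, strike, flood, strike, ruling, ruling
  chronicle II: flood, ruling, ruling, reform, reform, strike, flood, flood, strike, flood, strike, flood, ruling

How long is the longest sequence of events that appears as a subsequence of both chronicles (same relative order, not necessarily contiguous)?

Taking flood (chronicle I #2, chronicle II #1), then reform (chronicle I #3, chronicle II #4), then reform (chronicle I #6, chronicle II #5), then strike (chronicle I #7, chronicle II #6), then strike (chronicle I #8, chronicle II #9), then flood (chronicle I #9, chronicle II #10), then strike (chronicle I #10, chronicle II #11), then ruling (chronicle I #12, chronicle II #13) gives a common subsequence of length 8. dp[12][13] = 8 confirms this is the maximum.

8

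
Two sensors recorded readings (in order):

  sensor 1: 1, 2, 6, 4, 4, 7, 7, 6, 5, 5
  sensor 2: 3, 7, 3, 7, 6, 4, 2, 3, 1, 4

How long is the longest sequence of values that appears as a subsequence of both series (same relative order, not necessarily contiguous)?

Taking 6 (sensor 1 #3, sensor 2 #5), then 4 (sensor 1 #4, sensor 2 #6), then 4 (sensor 1 #5, sensor 2 #10) gives a common subsequence of length 3. Since dp[10][10] = 3, nothing longer is possible.

3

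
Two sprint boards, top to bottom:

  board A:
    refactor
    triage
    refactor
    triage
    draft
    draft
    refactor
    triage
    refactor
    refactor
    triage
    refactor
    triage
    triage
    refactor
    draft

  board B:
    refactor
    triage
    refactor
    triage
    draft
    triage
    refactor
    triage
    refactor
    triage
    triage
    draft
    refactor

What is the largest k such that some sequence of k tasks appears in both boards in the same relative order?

12

Match refactor [1,1], triage [2,2], refactor [3,3], triage [4,4], draft [6,5], triage [8,6], refactor [10,7], triage [11,8], refactor [12,9], triage [13,10], triage [14,11], refactor [15,13] — 12 tasks in the same relative order in both. Since dp[16][13] = 12, nothing longer is possible.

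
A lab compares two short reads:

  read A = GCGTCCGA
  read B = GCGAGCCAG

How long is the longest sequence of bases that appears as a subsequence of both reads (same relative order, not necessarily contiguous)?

6

Taking G [1,1]; then C [2,2]; then G [3,5]; then C [5,6]; then C [6,7]; then G [7,9] gives a common subsequence of length 6. The LCS DP gives dp[8][9] = 6, so this is optimal.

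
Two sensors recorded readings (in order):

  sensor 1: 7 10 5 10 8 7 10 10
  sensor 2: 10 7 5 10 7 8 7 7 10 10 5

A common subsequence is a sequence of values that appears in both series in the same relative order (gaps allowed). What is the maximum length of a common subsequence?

Let dp[i][j] be the LCS length of the first i values of sensor 1 and the first j values of sensor 2. dp[i][j] = dp[i-1][j-1]+1 when the i-th and j-th values match, else max(dp[i-1][j], dp[i][j-1]).
    · 10  7  5 10  7  8  7  7 10 10  5
 ·  0  0  0  0  0  0  0  0  0  0  0  0
 7  0  0  1  1  1  1  1  1  1  1  1  1
10  0  1  1  1  2  2  2  2  2  2  2  2
 5  0  1  1  2  2  2  2  2  2  2  2  3
10  0  1  1  2  3  3  3  3  3  3  3  3
 8  0  1  1  2  3  3  4  4  4  4  4  4
 7  0  1  2  2  3  4  4  5  5  5  5  5
10  0  1  2  2  3  4  4  5  5  6  6  6
10  0  1  2  2  3  4  4  5  5  6  7  7
dp[8][11] = 7. One LCS (by backtracking along matches): 7, 5, 10, 8, 7, 10, 10.

7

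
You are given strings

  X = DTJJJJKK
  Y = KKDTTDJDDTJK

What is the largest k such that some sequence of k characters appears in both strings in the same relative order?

Let dp[i][j] be the LCS length of the first i characters of X and the first j characters of Y. dp[i][j] = dp[i-1][j-1]+1 when the i-th and j-th characters match, else max(dp[i-1][j], dp[i][j-1]).
    ·  K  K  D  T  T  D  J  D  D  T  J  K
 ·  0  0  0  0  0  0  0  0  0  0  0  0  0
 D  0  0  0  1  1  1  1  1  1  1  1  1  1
 T  0  0  0  1  2  2  2  2  2  2  2  2  2
 J  0  0  0  1  2  2  2  3  3  3  3  3  3
 J  0  0  0  1  2  2  2  3  3  3  3  4  4
 J  0  0  0  1  2  2  2  3  3  3  3  4  4
 J  0  0  0  1  2  2  2  3  3  3  3  4  4
 K  0  1  1  1  2  2  2  3  3  3  3  4  5
 K  0  1  2  2  2  2  2  3  3  3  3  4  5
dp[8][12] = 5. One LCS (by backtracking along matches): DTJJK.

5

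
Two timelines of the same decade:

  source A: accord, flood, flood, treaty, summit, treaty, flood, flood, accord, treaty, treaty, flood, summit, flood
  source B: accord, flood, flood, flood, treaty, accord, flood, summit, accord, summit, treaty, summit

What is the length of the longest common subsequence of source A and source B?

8

Taking accord [1,1], flood [2,3], flood [3,4], treaty [4,5], summit [5,8], accord [9,9], treaty [11,11], summit [13,12] gives a common subsequence of length 8. The LCS DP gives dp[14][12] = 8, so this is optimal.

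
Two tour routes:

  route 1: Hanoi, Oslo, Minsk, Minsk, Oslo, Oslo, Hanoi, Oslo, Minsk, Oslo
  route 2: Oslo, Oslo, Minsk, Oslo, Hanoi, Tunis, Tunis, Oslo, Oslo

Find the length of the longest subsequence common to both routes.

6

Pick Oslo [2,2]; then Minsk [4,3]; then Oslo [6,4]; then Hanoi [7,5]; then Oslo [8,8]; then Oslo [10,9]; all 6 stops appear in both, in order. Since dp[10][9] = 6, nothing longer is possible.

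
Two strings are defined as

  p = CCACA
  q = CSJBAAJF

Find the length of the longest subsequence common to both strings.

One common subsequence of length 3: C at p[1]=q[1] → A at p[3]=q[5] → A at p[5]=q[6]. The LCS DP gives dp[5][8] = 3, so this is optimal.

3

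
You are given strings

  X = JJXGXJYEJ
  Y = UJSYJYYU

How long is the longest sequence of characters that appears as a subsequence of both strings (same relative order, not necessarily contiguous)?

3

Let dp[i][j] be the LCS length of the first i characters of X and the first j characters of Y. dp[i][j] = dp[i-1][j-1]+1 when the i-th and j-th characters match, else max(dp[i-1][j], dp[i][j-1]).
    ·  U  J  S  Y  J  Y  Y  U
 ·  0  0  0  0  0  0  0  0  0
 J  0  0  1  1  1  1  1  1  1
 J  0  0  1  1  1  2  2  2  2
 X  0  0  1  1  1  2  2  2  2
 G  0  0  1  1  1  2  2  2  2
 X  0  0  1  1  1  2  2  2  2
 J  0  0  1  1  1  2  2  2  2
 Y  0  0  1  1  2  2  3  3  3
 E  0  0  1  1  2  2  3  3  3
 J  0  0  1  1  2  3  3  3  3
dp[9][8] = 3. One LCS (by backtracking along matches): JJY.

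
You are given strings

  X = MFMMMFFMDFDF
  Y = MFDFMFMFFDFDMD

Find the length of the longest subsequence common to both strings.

Match M [1,1]; then F [2,4]; then M [3,5]; then M [5,7]; then F [6,8]; then F [7,9]; then D [9,10]; then F [10,11]; then D [11,14] — 9 characters in the same relative order in both. dp[12][14] = 9 confirms this is the maximum.

9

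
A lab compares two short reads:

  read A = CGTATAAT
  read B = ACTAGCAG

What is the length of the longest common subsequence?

Let dp[i][j] be the LCS length of the first i bases of read A and the first j bases of read B. dp[i][j] = dp[i-1][j-1]+1 when the i-th and j-th bases match, else max(dp[i-1][j], dp[i][j-1]).
    ·  A  C  T  A  G  C  A  G
 ·  0  0  0  0  0  0  0  0  0
 C  0  0  1  1  1  1  1  1  1
 G  0  0  1  1  1  2  2  2  2
 T  0  0  1  2  2  2  2  2  2
 A  0  1  1  2  3  3  3  3  3
 T  0  1  1  2  3  3  3  3  3
 A  0  1  1  2  3  3  3  4  4
 A  0  1  1  2  3  3  3  4  4
 T  0  1  1  2  3  3  3  4  4
dp[8][8] = 4. One LCS (by backtracking along matches): CTAA.

4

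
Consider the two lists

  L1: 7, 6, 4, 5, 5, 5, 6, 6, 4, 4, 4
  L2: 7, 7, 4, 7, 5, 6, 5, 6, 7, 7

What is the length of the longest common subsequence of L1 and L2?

5

One common subsequence of length 5: 7 [1,2], then 4 [3,3], then 5 [4,5], then 5 [6,7], then 6 [7,8], and the DP table's final entry dp[11][10] is also 5, so no common subsequence is longer.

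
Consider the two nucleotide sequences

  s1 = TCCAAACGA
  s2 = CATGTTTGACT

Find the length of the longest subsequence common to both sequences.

4

Match C at s1[3]=s2[1], A at s1[4]=s2[2], A at s1[6]=s2[9], C at s1[7]=s2[10] — 4 bases in the same relative order in both, and the DP table's final entry dp[9][11] is also 4, so no common subsequence is longer.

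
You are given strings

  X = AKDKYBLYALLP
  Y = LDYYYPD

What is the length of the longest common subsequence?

4

Let dp[i][j] be the LCS length of the first i characters of X and the first j characters of Y. dp[i][j] = dp[i-1][j-1]+1 when the i-th and j-th characters match, else max(dp[i-1][j], dp[i][j-1]).
    ·  L  D  Y  Y  Y  P  D
 ·  0  0  0  0  0  0  0  0
 A  0  0  0  0  0  0  0  0
 K  0  0  0  0  0  0  0  0
 D  0  0  1  1  1  1  1  1
 K  0  0  1  1  1  1  1  1
 Y  0  0  1  2  2  2  2  2
 B  0  0  1  2  2  2  2  2
 L  0  1  1  2  2  2  2  2
 Y  0  1  1  2  3  3  3  3
 A  0  1  1  2  3  3  3  3
 L  0  1  1  2  3  3  3  3
 L  0  1  1  2  3  3  3  3
 P  0  1  1  2  3  3  4  4
dp[12][7] = 4. One LCS (by backtracking along matches): DYYP.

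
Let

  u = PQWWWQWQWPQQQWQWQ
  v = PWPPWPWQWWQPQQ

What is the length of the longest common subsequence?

Taking P at u[1]=v[1] → W at u[3]=v[2] → W at u[4]=v[5] → W at u[5]=v[7] → Q at u[6]=v[8] → W at u[7]=v[10] → Q at u[8]=v[11] → P at u[10]=v[12] → Q at u[15]=v[13] → Q at u[17]=v[14] gives a common subsequence of length 10, and the DP table's final entry dp[17][14] is also 10, so no common subsequence is longer.

10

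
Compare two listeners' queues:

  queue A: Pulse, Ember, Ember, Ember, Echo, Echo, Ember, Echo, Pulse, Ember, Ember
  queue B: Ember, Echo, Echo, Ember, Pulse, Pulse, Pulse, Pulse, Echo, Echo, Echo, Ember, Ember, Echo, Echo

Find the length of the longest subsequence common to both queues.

7

Pick Ember (queue A #2, queue B #1), then Ember (queue A #3, queue B #4), then Echo (queue A #5, queue B #9), then Echo (queue A #6, queue B #10), then Echo (queue A #8, queue B #11), then Ember (queue A #10, queue B #12), then Ember (queue A #11, queue B #13); all 7 songs appear in both, in order, and the DP table's final entry dp[11][15] is also 7, so no common subsequence is longer.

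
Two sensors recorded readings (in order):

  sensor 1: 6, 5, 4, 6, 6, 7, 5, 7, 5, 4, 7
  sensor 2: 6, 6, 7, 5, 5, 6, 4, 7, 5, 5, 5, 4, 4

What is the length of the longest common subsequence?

Taking 6 (sensor 1 #1, sensor 2 #2); then 5 (sensor 1 #2, sensor 2 #5); then 4 (sensor 1 #3, sensor 2 #7); then 7 (sensor 1 #6, sensor 2 #8); then 5 (sensor 1 #7, sensor 2 #10); then 5 (sensor 1 #9, sensor 2 #11); then 4 (sensor 1 #10, sensor 2 #13) gives a common subsequence of length 7. Since dp[11][13] = 7, nothing longer is possible.

7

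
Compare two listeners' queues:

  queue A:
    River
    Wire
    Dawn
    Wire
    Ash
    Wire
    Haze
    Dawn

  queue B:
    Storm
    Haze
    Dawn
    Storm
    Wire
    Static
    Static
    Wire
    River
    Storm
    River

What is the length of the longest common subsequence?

3

Match Dawn [3,3]; then Wire [4,5]; then Wire [6,8] — 3 songs in the same relative order in both. dp[8][11] = 3 confirms this is the maximum.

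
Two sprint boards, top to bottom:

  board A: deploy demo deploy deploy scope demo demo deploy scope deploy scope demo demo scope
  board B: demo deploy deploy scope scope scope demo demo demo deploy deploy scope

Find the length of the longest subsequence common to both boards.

Pick demo [2,1] → deploy [3,2] → deploy [4,3] → scope [5,6] → demo [6,8] → demo [7,9] → deploy [8,10] → deploy [10,11] → scope [14,12]; all 9 tasks appear in both, in order. Since dp[14][12] = 9, nothing longer is possible.

9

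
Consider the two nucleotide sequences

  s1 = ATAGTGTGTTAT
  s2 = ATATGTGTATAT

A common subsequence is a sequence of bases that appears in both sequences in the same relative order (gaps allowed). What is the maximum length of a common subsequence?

Pick A at s1[1]=s2[1] → T at s1[2]=s2[2] → A at s1[3]=s2[3] → T at s1[5]=s2[4] → G at s1[6]=s2[5] → T at s1[7]=s2[6] → G at s1[8]=s2[7] → T at s1[9]=s2[8] → T at s1[10]=s2[10] → A at s1[11]=s2[11] → T at s1[12]=s2[12]; all 11 bases appear in both, in order. Since dp[12][12] = 11, nothing longer is possible.

11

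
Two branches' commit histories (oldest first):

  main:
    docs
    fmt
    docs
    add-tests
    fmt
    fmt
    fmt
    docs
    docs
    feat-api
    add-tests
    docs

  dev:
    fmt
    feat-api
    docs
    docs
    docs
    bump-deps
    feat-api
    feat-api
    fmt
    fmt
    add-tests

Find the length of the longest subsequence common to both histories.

6

One common subsequence of length 6: fmt at main[2]=dev[1]; then docs at main[3]=dev[3]; then docs at main[8]=dev[4]; then docs at main[9]=dev[5]; then feat-api at main[10]=dev[8]; then add-tests at main[11]=dev[11], and the DP table's final entry dp[12][11] is also 6, so no common subsequence is longer.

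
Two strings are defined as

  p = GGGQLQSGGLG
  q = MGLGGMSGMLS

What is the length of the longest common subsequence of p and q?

Match G at p[1]=q[2], then G at p[2]=q[4], then G at p[3]=q[5], then S at p[7]=q[7], then G at p[8]=q[8], then L at p[10]=q[10] — 6 characters in the same relative order in both. Since dp[11][11] = 6, nothing longer is possible.

6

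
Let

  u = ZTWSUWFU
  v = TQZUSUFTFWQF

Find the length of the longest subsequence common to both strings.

5

Taking Z [1,3], S [4,5], U [5,6], W [6,10], F [7,12] gives a common subsequence of length 5, and the DP table's final entry dp[8][12] is also 5, so no common subsequence is longer.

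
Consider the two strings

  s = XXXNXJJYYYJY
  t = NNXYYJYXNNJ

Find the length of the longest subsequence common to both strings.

6

Let dp[i][j] be the LCS length of the first i characters of s and the first j characters of t. dp[i][j] = dp[i-1][j-1]+1 when the i-th and j-th characters match, else max(dp[i-1][j], dp[i][j-1]).
    ·  N  N  X  Y  Y  J  Y  X  N  N  J
 ·  0  0  0  0  0  0  0  0  0  0  0  0
 X  0  0  0  1  1  1  1  1  1  1  1  1
 X  0  0  0  1  1  1  1  1  2  2  2  2
 X  0  0  0  1  1  1  1  1  2  2  2  2
 N  0  1  1  1  1  1  1  1  2  3  3  3
 X  0  1  1  2  2  2  2  2  2  3  3  3
 J  0  1  1  2  2  2  3  3  3  3  3  4
 J  0  1  1  2  2  2  3  3  3  3  3  4
 Y  0  1  1  2  3  3  3  4  4  4  4  4
 Y  0  1  1  2  3  4  4  4  4  4  4  4
 Y  0  1  1  2  3  4  4  5  5  5  5  5
 J  0  1  1  2  3  4  5  5  5  5  5  6
 Y  0  1  1  2  3  4  5  6  6  6  6  6
dp[12][11] = 6. One LCS (by backtracking along matches): NXYYYJ.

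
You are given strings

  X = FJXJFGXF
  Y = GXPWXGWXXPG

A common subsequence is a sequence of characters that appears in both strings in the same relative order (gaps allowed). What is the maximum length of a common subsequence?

Taking X at X[3]=Y[5]; then G at X[6]=Y[6]; then X at X[7]=Y[9] gives a common subsequence of length 3. The LCS DP gives dp[8][11] = 3, so this is optimal.

3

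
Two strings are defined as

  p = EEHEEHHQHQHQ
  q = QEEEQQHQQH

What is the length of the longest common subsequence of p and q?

Let dp[i][j] be the LCS length of the first i characters of p and the first j characters of q. dp[i][j] = dp[i-1][j-1]+1 when the i-th and j-th characters match, else max(dp[i-1][j], dp[i][j-1]).
    ·  Q  E  E  E  Q  Q  H  Q  Q  H
 ·  0  0  0  0  0  0  0  0  0  0  0
 E  0  0  1  1  1  1  1  1  1  1  1
 E  0  0  1  2  2  2  2  2  2  2  2
 H  0  0  1  2  2  2  2  3  3  3  3
 E  0  0  1  2  3  3  3  3  3  3  3
 E  0  0  1  2  3  3  3  3  3  3  3
 H  0  0  1  2  3  3  3  4  4  4  4
 H  0  0  1  2  3  3  3  4  4  4  5
 Q  0  1  1  2  3  4  4  4  5  5  5
 H  0  1  1  2  3  4  4  5  5  5  6
 Q  0  1  1  2  3  4  5  5  6  6  6
 H  0  1  1  2  3  4  5  6  6  6  7
 Q  0  1  1  2  3  4  5  6  7  7  7
dp[12][10] = 7. One LCS (by backtracking along matches): EEEHQQH.

7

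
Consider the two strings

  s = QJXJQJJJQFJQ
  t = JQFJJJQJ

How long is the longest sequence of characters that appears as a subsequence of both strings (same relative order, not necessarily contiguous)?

7

One common subsequence of length 7: J [4,1], Q [5,2], J [6,4], J [7,5], J [8,6], Q [9,7], J [11,8]. Since dp[12][8] = 7, nothing longer is possible.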